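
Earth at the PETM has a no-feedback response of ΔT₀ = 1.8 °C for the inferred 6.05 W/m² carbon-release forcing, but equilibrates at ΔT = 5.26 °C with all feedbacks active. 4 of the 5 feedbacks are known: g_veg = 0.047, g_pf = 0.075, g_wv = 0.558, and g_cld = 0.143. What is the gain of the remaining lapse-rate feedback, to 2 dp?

Amplification A = ΔT/ΔT₀ = 5.26/1.8 = 2.922.
Total gain g = 1 − 1/A = 1 − 1/2.922 = 0.6578.
Known gains sum to 0.047 + 0.075 + 0.558 + 0.143 = 0.823.
g_lr = 0.6578 − 0.823 = -0.17.

-0.17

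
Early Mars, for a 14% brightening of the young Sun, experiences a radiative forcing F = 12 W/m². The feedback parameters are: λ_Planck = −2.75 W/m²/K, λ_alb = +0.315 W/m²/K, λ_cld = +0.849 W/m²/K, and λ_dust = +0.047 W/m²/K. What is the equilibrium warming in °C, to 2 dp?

Net feedback parameter λ = (−2.75) + (+0.315) + (+0.849) + (+0.047) = -1.539 W/m²/K.
ΔT = −F/λ = −12/(-1.539) = 7.80 °C.

7.80 °C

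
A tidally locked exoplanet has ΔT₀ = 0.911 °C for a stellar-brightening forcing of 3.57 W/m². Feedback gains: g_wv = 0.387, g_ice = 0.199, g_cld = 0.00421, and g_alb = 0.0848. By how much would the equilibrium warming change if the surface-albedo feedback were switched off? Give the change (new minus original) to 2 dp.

Original: g = 0.67501, ΔT = 0.911/(1−0.67501) = 2.8032 °C.
Without surface-albedo: g' = 0.59021, ΔT' = 0.911/(1−0.59021) = 2.2231 °C.
Change = 2.2231 − 2.8032 = -0.58 °C.

-0.58 °C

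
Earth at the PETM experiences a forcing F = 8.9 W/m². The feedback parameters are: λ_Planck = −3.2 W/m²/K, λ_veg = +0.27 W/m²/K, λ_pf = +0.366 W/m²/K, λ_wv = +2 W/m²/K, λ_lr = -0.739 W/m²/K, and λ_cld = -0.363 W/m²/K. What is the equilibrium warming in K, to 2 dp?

Net feedback parameter λ = (−3.2) + (+0.27) + (+0.366) + (+2) + (-0.739) + (-0.363) = -1.666 W/m²/K.
ΔT = −F/λ = −8.9/(-1.666) = 5.34 K.

5.34 K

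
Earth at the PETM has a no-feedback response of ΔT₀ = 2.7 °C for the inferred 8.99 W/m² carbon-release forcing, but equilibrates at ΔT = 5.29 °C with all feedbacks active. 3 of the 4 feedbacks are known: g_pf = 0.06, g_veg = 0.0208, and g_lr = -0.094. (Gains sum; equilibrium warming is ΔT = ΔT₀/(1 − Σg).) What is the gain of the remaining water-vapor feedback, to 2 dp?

Amplification A = ΔT/ΔT₀ = 5.29/2.7 = 1.959.
Total gain g = 1 − 1/A = 1 − 1/1.959 = 0.4895.
Known gains sum to 0.06 + 0.0208 − 0.094 = -0.0132.
g_wv = 0.4895 + 0.0132 = 0.50.

0.50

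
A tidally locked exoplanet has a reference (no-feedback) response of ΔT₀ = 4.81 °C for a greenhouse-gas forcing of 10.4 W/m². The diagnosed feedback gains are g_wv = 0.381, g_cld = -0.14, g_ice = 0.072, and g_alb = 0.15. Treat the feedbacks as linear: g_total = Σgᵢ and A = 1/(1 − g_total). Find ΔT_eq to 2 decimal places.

8.96 °C

Total gain g = 0.381 − 0.14 + 0.072 + 0.15 = 0.463.
Amplification A = 1/(1 − 0.463) = 1.862.
ΔT = 4.81 × 1.862 = 8.96 °C.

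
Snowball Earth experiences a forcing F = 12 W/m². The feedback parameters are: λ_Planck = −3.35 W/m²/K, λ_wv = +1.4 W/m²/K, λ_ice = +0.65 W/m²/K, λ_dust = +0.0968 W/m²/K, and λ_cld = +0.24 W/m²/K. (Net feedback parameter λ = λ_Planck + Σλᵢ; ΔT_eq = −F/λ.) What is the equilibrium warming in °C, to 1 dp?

12.5 °C

Net feedback parameter λ = (−3.35) + (+1.4) + (+0.65) + (+0.0968) + (+0.24) = -0.9632 W/m²/K.
ΔT = −F/λ = −12/(-0.9632) = 12.5 °C.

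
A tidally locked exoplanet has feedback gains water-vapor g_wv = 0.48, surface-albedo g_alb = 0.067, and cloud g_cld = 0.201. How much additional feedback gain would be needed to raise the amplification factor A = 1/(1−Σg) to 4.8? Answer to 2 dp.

0.04

Current total gain = 0.748.
Target gain for A = 4.8: g* = 1 − 1/4.8 = 0.7917.
Additional gain needed = 0.7917 − 0.748 = 0.04.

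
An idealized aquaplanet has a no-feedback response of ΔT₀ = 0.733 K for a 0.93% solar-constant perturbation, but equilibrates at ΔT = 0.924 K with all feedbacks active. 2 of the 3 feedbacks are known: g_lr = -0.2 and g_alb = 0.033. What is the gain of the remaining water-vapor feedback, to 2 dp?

Amplification A = ΔT/ΔT₀ = 0.924/0.733 = 1.261.
Total gain g = 1 − 1/A = 1 − 1/1.261 = 0.207.
Known gains sum to -0.2 + 0.033 = -0.167.
g_wv = 0.207 + 0.167 = 0.37.

0.37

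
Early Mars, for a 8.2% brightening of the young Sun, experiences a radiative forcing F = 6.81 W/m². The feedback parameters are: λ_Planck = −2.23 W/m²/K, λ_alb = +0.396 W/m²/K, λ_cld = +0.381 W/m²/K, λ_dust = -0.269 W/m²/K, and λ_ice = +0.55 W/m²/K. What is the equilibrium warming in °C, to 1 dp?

5.8 °C

Net feedback parameter λ = (−2.23) + (+0.396) + (+0.381) + (-0.269) + (+0.55) = -1.172 W/m²/K.
ΔT = −F/λ = −6.81/(-1.172) = 5.8 °C.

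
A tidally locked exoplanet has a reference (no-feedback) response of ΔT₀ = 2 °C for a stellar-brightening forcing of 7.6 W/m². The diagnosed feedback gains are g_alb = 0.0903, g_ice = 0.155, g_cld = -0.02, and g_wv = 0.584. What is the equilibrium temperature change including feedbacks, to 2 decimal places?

10.49 °C

Total gain g = 0.0903 + 0.155 − 0.02 + 0.584 = 0.8093.
Amplification A = 1/(1 − 0.8093) = 5.244.
ΔT = 2 × 5.244 = 10.49 °C.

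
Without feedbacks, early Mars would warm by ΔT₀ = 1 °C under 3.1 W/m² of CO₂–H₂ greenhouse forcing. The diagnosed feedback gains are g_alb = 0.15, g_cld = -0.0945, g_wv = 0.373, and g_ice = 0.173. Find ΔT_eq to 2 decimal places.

Total gain g = 0.15 − 0.0945 + 0.373 + 0.173 = 0.6015.
Amplification A = 1/(1 − 0.6015) = 2.509.
ΔT = 1 × 2.509 = 2.51 °C.

2.51 °C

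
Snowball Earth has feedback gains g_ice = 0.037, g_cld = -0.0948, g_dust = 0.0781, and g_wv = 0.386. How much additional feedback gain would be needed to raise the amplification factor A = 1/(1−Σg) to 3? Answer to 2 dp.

Current total gain = 0.4063.
Target gain for A = 3: g* = 1 − 1/3 = 0.6667.
Additional gain needed = 0.6667 − 0.4063 = 0.26.

0.26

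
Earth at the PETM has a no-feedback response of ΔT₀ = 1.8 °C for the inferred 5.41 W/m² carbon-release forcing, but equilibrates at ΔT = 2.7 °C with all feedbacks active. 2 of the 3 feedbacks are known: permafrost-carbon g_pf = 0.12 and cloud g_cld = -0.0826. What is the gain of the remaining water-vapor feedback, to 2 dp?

0.30

Amplification A = ΔT/ΔT₀ = 2.7/1.8 = 1.5.
Total gain g = 1 − 1/A = 1 − 1/1.5 = 0.3333.
Known gains sum to 0.12 − 0.0826 = 0.0374.
g_wv = 0.3333 − 0.0374 = 0.30.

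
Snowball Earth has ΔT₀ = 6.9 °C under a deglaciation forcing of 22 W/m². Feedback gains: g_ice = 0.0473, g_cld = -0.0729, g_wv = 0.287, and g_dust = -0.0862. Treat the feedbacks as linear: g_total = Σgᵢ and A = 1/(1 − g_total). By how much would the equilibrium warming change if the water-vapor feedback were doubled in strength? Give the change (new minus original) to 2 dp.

Original: g = 0.1752, ΔT = 6.9/(1−0.1752) = 8.3657 °C.
With doubled water-vapor: g' = 0.4622, ΔT' = 6.9/(1−0.4622) = 12.8300 °C.
Change = 12.8300 − 8.3657 = 4.46 °C.

4.46 °C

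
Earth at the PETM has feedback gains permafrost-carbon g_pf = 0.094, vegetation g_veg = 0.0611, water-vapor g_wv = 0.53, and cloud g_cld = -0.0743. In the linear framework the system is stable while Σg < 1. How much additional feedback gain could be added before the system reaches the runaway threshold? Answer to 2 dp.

Current total gain = 0.094 + 0.0611 + 0.53 − 0.0743 = 0.6108.
Margin to runaway = 1 − 0.6108 = 0.39.

0.39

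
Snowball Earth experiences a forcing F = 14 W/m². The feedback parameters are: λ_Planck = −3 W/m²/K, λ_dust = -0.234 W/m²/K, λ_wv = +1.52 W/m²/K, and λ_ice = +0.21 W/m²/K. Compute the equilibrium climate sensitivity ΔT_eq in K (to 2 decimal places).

Net feedback parameter λ = (−3) + (-0.234) + (+1.52) + (+0.21) = -1.504 W/m²/K.
ΔT = −F/λ = −14/(-1.504) = 9.31 K.

9.31 K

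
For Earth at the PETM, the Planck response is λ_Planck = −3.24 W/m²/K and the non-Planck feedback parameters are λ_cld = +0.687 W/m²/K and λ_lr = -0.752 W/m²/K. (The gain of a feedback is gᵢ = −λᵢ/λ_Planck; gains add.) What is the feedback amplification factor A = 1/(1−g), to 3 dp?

0.980

Convert to gains: g_cld = 0.687/3.24 = 0.212; g_lr = -0.752/3.24 = -0.2321.
Total gain g = -0.0201.
A = 1/(1 + 0.0201) = 0.980.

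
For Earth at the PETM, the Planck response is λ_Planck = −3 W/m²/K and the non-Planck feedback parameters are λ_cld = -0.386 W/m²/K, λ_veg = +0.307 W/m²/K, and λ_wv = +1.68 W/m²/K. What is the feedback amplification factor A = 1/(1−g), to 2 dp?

Convert to gains: g_cld = -0.386/3 = -0.1287; g_veg = 0.307/3 = 0.1023; g_wv = 1.68/3 = 0.56.
Total gain g = 0.5336.
A = 1/(1 − 0.5336) = 2.14.

2.14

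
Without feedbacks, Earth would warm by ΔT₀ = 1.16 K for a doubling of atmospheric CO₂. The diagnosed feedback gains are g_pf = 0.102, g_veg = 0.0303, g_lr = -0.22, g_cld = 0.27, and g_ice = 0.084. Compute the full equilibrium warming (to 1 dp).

Total gain g = 0.102 + 0.0303 − 0.22 + 0.27 + 0.084 = 0.2663.
Amplification A = 1/(1 − 0.2663) = 1.363.
ΔT = 1.16 × 1.363 = 1.6 K.

1.6 K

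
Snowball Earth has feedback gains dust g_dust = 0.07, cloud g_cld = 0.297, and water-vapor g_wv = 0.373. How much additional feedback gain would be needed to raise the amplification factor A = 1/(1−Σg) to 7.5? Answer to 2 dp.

Current total gain = 0.74.
Target gain for A = 7.5: g* = 1 − 1/7.5 = 0.8667.
Additional gain needed = 0.8667 − 0.74 = 0.13.

0.13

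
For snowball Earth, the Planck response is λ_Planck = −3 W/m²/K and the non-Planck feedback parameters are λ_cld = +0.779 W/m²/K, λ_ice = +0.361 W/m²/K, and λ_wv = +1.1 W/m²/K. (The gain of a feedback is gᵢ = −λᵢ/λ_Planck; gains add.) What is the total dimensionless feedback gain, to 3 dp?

Convert to gains: g_cld = 0.779/3 = 0.2597; g_ice = 0.361/3 = 0.1203; g_wv = 1.1/3 = 0.3667.
Total gain g = 0.7467.

0.747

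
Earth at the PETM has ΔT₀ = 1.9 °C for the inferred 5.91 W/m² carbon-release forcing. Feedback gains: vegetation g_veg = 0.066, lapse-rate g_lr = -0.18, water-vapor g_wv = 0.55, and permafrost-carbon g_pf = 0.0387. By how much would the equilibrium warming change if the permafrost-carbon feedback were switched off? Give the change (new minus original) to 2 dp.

Original: g = 0.4747, ΔT = 1.9/(1−0.4747) = 3.6170 °C.
Without permafrost-carbon: g' = 0.436, ΔT' = 1.9/(1−0.436) = 3.3688 °C.
Change = 3.3688 − 3.6170 = -0.25 °C.

-0.25 °C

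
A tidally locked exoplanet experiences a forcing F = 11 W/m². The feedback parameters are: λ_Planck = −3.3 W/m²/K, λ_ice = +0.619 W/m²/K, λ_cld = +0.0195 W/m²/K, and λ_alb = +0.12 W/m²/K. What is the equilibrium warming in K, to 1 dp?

4.3 K

Net feedback parameter λ = (−3.3) + (+0.619) + (+0.0195) + (+0.12) = -2.5415 W/m²/K.
ΔT = −F/λ = −11/(-2.5415) = 4.3 K.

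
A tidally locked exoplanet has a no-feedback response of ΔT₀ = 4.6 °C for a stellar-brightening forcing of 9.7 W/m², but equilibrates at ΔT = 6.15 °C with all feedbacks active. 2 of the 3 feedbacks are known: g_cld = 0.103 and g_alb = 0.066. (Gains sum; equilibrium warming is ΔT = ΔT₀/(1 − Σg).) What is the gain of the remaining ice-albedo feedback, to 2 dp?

Amplification A = ΔT/ΔT₀ = 6.15/4.6 = 1.337.
Total gain g = 1 − 1/A = 1 − 1/1.337 = 0.2521.
Known gains sum to 0.103 + 0.066 = 0.169.
g_ice = 0.2521 − 0.169 = 0.08.

0.08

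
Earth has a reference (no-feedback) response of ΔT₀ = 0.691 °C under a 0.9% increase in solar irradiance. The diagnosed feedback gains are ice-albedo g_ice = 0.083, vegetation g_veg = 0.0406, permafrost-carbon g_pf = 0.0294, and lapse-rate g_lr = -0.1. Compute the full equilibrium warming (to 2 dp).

Total gain g = 0.083 + 0.0406 + 0.0294 − 0.1 = 0.053.
Amplification A = 1/(1 − 0.053) = 1.056.
ΔT = 0.691 × 1.056 = 0.73 °C.

0.73 °C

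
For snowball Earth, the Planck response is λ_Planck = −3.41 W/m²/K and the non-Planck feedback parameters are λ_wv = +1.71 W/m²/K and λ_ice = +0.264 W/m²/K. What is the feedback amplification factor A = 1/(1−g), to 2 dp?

2.37

Convert to gains: g_wv = 1.71/3.41 = 0.5015; g_ice = 0.264/3.41 = 0.07742.
Total gain g = 0.57892.
A = 1/(1 − 0.57892) = 2.37.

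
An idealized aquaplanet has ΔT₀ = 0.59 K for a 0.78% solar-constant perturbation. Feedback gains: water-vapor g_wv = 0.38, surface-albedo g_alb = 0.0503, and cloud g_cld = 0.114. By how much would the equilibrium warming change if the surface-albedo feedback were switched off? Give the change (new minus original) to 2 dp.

-0.13 K

Original: g = 0.5443, ΔT = 0.59/(1−0.5443) = 1.2947 K.
Without surface-albedo: g' = 0.494, ΔT' = 0.59/(1−0.494) = 1.1660 K.
Change = 1.1660 − 1.2947 = -0.13 K.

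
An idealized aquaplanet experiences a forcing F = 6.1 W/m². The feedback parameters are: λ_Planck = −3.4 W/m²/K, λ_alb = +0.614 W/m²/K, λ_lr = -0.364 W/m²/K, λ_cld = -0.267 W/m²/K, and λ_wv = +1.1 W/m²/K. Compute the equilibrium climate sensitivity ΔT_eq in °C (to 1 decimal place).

Net feedback parameter λ = (−3.4) + (+0.614) + (-0.364) + (-0.267) + (+1.1) = -2.317 W/m²/K.
ΔT = −F/λ = −6.1/(-2.317) = 2.6 °C.

2.6 °C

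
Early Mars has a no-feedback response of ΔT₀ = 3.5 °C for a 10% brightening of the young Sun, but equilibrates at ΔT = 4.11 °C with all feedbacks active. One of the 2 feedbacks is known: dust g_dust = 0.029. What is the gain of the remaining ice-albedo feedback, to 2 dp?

Amplification A = ΔT/ΔT₀ = 4.11/3.5 = 1.174.
Total gain g = 1 − 1/A = 1 − 1/1.174 = 0.1482.
The known gain is 0.029.
g_ice = 0.1482 − 0.029 = 0.12.

0.12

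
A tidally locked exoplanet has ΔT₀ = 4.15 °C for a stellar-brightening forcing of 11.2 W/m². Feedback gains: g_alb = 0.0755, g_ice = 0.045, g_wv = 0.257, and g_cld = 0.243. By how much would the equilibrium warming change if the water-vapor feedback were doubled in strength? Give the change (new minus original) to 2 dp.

Original: g = 0.6205, ΔT = 4.15/(1−0.6205) = 10.9354 °C.
With doubled water-vapor: g' = 0.8775, ΔT' = 4.15/(1−0.8775) = 33.8776 °C.
Change = 33.8776 − 10.9354 = 22.94 °C.

22.94 °C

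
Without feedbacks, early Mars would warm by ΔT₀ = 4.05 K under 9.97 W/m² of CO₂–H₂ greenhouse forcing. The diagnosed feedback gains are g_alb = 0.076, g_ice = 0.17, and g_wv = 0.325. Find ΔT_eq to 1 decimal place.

Total gain g = 0.076 + 0.17 + 0.325 = 0.571.
Amplification A = 1/(1 − 0.571) = 2.331.
ΔT = 4.05 × 2.331 = 9.4 K.

9.4 K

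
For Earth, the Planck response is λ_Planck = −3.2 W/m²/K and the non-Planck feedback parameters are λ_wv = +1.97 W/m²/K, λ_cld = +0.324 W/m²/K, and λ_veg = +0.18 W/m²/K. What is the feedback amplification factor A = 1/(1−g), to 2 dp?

4.41

Convert to gains: g_wv = 1.97/3.2 = 0.6156; g_cld = 0.324/3.2 = 0.1012; g_veg = 0.18/3.2 = 0.05625.
Total gain g = 0.77305.
A = 1/(1 − 0.77305) = 4.41.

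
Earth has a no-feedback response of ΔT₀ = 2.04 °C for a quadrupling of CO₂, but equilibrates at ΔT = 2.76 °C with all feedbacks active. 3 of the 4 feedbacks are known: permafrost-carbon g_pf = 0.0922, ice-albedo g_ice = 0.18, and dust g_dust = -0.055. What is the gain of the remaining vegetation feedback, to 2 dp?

0.04

Amplification A = ΔT/ΔT₀ = 2.76/2.04 = 1.353.
Total gain g = 1 − 1/A = 1 − 1/1.353 = 0.2609.
Known gains sum to 0.0922 + 0.18 − 0.055 = 0.2172.
g_veg = 0.2609 − 0.2172 = 0.04.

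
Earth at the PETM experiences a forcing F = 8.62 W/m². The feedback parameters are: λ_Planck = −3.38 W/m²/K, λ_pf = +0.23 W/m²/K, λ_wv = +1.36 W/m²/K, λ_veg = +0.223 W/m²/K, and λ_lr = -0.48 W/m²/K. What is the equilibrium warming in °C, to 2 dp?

4.21 °C

Net feedback parameter λ = (−3.38) + (+0.23) + (+1.36) + (+0.223) + (-0.48) = -2.047 W/m²/K.
ΔT = −F/λ = −8.62/(-2.047) = 4.21 °C.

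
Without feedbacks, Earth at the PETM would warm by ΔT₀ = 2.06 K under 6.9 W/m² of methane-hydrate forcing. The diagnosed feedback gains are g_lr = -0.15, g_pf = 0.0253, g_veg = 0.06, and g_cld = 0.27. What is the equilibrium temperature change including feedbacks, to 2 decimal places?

2.59 K

Total gain g = -0.15 + 0.0253 + 0.06 + 0.27 = 0.2053.
Amplification A = 1/(1 − 0.2053) = 1.258.
ΔT = 2.06 × 1.258 = 2.59 K.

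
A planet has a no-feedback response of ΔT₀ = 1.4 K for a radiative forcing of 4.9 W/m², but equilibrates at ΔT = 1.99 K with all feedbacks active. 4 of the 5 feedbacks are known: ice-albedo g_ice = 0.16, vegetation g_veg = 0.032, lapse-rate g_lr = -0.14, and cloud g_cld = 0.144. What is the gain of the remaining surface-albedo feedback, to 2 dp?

Amplification A = ΔT/ΔT₀ = 1.99/1.4 = 1.421.
Total gain g = 1 − 1/A = 1 − 1/1.421 = 0.2963.
Known gains sum to 0.16 + 0.032 − 0.14 + 0.144 = 0.196.
g_alb = 0.2963 − 0.196 = 0.10.

0.10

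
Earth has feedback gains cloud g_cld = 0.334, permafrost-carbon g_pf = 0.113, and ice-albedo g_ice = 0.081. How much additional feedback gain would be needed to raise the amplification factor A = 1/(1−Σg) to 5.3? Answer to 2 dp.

Current total gain = 0.528.
Target gain for A = 5.3: g* = 1 − 1/5.3 = 0.8113.
Additional gain needed = 0.8113 − 0.528 = 0.28.

0.28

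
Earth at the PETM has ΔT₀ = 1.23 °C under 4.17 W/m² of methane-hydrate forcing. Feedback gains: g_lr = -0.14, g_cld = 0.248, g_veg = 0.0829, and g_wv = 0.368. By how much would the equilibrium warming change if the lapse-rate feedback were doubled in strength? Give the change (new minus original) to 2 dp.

Original: g = 0.5589, ΔT = 1.23/(1−0.5589) = 2.7885 °C.
With doubled lapse-rate: g' = 0.4189, ΔT' = 1.23/(1−0.4189) = 2.1167 °C.
Change = 2.1167 − 2.7885 = -0.67 °C.

-0.67 °C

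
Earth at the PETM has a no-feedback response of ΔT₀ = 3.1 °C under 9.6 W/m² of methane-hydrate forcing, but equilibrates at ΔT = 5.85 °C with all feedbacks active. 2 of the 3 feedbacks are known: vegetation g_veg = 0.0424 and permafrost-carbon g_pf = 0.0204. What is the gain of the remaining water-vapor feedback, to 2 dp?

Amplification A = ΔT/ΔT₀ = 5.85/3.1 = 1.887.
Total gain g = 1 − 1/A = 1 − 1/1.887 = 0.4701.
Known gains sum to 0.0424 + 0.0204 = 0.0628.
g_wv = 0.4701 − 0.0628 = 0.41.

0.41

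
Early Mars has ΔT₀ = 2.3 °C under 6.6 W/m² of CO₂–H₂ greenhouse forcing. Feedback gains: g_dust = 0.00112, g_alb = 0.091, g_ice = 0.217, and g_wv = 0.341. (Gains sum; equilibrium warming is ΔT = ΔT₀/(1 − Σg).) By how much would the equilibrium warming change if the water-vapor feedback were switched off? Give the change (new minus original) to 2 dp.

-3.24 °C

Original: g = 0.65012, ΔT = 2.3/(1−0.65012) = 6.5737 °C.
Without water-vapor: g' = 0.30912, ΔT' = 2.3/(1−0.30912) = 3.3291 °C.
Change = 3.3291 − 6.5737 = -3.24 °C.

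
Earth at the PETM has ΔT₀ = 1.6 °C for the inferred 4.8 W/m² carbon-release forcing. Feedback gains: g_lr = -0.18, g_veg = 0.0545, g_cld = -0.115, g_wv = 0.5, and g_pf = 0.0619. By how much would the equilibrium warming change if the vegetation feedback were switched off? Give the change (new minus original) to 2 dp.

-0.18 °C

Original: g = 0.3214, ΔT = 1.6/(1−0.3214) = 2.3578 °C.
Without vegetation: g' = 0.2669, ΔT' = 1.6/(1−0.2669) = 2.1825 °C.
Change = 2.1825 − 2.3578 = -0.18 °C.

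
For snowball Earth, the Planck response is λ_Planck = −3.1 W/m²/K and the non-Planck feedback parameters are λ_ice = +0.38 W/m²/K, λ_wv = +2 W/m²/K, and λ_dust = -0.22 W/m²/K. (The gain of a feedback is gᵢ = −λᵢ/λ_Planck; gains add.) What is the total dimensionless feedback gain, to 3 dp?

0.697

Convert to gains: g_ice = 0.38/3.1 = 0.1226; g_wv = 2/3.1 = 0.6452; g_dust = -0.22/3.1 = -0.07097.
Total gain g = 0.69683.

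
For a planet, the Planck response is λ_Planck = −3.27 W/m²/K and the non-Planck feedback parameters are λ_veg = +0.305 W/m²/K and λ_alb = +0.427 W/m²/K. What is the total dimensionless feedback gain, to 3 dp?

Convert to gains: g_veg = 0.305/3.27 = 0.09327; g_alb = 0.427/3.27 = 0.1306.
Total gain g = 0.22387.

0.224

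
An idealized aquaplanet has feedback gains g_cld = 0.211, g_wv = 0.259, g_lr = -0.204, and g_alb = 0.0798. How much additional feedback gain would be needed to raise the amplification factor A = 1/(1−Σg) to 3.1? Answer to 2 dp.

0.33

Current total gain = 0.3458.
Target gain for A = 3.1: g* = 1 − 1/3.1 = 0.6774.
Additional gain needed = 0.6774 − 0.3458 = 0.33.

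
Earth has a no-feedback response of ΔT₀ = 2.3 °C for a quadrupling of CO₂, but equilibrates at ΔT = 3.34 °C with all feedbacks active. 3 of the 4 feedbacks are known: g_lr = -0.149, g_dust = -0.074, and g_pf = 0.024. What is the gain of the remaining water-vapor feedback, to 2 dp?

0.51

Amplification A = ΔT/ΔT₀ = 3.34/2.3 = 1.452.
Total gain g = 1 − 1/A = 1 − 1/1.452 = 0.3113.
Known gains sum to -0.149 − 0.074 + 0.024 = -0.199.
g_wv = 0.3113 + 0.199 = 0.51.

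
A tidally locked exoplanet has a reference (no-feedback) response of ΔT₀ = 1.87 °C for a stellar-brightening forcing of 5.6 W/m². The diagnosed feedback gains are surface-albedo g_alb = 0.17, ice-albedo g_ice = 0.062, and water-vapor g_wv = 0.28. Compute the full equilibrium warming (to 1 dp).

3.8 °C

Total gain g = 0.17 + 0.062 + 0.28 = 0.512.
Amplification A = 1/(1 − 0.512) = 2.049.
ΔT = 1.87 × 2.049 = 3.8 °C.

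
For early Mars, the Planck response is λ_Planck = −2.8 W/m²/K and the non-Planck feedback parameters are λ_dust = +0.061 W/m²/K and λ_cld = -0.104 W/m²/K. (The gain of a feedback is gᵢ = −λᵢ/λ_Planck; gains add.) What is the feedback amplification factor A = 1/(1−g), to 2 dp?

0.98

Convert to gains: g_dust = 0.061/2.8 = 0.02179; g_cld = -0.104/2.8 = -0.03714.
Total gain g = -0.01535.
A = 1/(1 + 0.01535) = 0.98.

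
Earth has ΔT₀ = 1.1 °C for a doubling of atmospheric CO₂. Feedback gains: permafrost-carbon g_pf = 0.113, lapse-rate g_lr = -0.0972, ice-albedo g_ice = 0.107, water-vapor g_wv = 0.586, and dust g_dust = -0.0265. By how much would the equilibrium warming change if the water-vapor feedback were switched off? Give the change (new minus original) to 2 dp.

Original: g = 0.6823, ΔT = 1.1/(1−0.6823) = 3.4624 °C.
Without water-vapor: g' = 0.0963, ΔT' = 1.1/(1−0.0963) = 1.2172 °C.
Change = 1.2172 − 3.4624 = -2.25 °C.

-2.25 °C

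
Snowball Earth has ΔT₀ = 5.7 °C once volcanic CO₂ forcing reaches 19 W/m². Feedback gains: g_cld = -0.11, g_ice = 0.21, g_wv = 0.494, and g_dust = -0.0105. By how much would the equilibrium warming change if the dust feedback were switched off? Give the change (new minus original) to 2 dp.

Original: g = 0.5835, ΔT = 5.7/(1−0.5835) = 13.6855 °C.
Without dust: g' = 0.594, ΔT' = 5.7/(1−0.594) = 14.0394 °C.
Change = 14.0394 − 13.6855 = 0.35 °C.

0.35 °C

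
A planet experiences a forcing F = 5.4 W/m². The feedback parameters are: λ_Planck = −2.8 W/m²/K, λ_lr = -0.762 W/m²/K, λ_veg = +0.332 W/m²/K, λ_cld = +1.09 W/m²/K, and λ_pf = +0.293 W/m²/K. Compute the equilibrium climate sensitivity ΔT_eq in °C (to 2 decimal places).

2.92 °C

Net feedback parameter λ = (−2.8) + (-0.762) + (+0.332) + (+1.09) + (+0.293) = -1.847 W/m²/K.
ΔT = −F/λ = −5.4/(-1.847) = 2.92 °C.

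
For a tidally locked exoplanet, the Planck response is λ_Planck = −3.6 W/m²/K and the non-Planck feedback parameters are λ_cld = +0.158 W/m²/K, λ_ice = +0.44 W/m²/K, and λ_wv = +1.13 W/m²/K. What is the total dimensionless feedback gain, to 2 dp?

0.48

Convert to gains: g_cld = 0.158/3.6 = 0.04389; g_ice = 0.44/3.6 = 0.1222; g_wv = 1.13/3.6 = 0.3139.
Total gain g = 0.47999.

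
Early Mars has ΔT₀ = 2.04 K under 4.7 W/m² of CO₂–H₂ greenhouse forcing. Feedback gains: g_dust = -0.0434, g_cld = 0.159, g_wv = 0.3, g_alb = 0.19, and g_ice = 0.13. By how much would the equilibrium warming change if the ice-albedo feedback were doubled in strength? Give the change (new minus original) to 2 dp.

Original: g = 0.7356, ΔT = 2.04/(1−0.7356) = 7.7156 K.
With doubled ice-albedo: g' = 0.8656, ΔT' = 2.04/(1−0.8656) = 15.1786 K.
Change = 15.1786 − 7.7156 = 7.46 K.

7.46 K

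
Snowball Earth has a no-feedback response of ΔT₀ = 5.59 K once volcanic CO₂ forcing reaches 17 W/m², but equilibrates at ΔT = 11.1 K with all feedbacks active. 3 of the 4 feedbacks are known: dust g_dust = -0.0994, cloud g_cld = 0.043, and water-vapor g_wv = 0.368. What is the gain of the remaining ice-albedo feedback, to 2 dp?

Amplification A = ΔT/ΔT₀ = 11.1/5.59 = 1.986.
Total gain g = 1 − 1/A = 1 − 1/1.986 = 0.4965.
Known gains sum to -0.0994 + 0.043 + 0.368 = 0.3116.
g_ice = 0.4965 − 0.3116 = 0.18.

0.18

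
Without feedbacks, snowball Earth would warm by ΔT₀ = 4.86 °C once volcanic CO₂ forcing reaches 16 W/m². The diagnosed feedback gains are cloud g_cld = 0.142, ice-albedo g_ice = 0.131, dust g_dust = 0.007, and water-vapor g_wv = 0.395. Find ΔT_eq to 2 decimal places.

Total gain g = 0.142 + 0.131 + 0.007 + 0.395 = 0.675.
Amplification A = 1/(1 − 0.675) = 3.077.
ΔT = 4.86 × 3.077 = 14.95 °C.

14.95 °C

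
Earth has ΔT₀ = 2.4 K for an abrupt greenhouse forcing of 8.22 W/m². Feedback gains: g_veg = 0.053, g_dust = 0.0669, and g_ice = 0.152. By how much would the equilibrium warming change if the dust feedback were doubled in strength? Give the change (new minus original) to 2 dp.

Original: g = 0.2719, ΔT = 2.4/(1−0.2719) = 3.2963 K.
With doubled dust: g' = 0.3388, ΔT' = 2.4/(1−0.3388) = 3.6298 K.
Change = 3.6298 − 3.2963 = 0.33 K.

0.33 K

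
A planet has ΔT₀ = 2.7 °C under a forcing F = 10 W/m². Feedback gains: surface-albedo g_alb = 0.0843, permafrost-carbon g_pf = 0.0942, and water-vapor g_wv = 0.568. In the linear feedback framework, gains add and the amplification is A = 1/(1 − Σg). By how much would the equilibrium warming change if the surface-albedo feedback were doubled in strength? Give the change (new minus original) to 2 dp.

5.31 °C

Original: g = 0.7465, ΔT = 2.7/(1−0.7465) = 10.6509 °C.
With doubled surface-albedo: g' = 0.8308, ΔT' = 2.7/(1−0.8308) = 15.9574 °C.
Change = 15.9574 − 10.6509 = 5.31 °C.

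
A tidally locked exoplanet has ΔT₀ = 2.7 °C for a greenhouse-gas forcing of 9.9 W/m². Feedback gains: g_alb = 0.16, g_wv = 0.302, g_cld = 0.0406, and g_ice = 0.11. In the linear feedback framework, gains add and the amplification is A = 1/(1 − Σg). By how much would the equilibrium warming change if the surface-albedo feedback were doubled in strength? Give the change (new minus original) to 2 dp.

Original: g = 0.6126, ΔT = 2.7/(1−0.6126) = 6.9695 °C.
With doubled surface-albedo: g' = 0.7726, ΔT' = 2.7/(1−0.7726) = 11.8734 °C.
Change = 11.8734 − 6.9695 = 4.90 °C.

4.90 °C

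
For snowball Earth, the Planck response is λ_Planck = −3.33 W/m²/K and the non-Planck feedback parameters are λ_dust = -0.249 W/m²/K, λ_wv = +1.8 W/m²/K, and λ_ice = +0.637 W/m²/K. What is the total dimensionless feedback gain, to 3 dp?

Convert to gains: g_dust = -0.249/3.33 = -0.07477; g_wv = 1.8/3.33 = 0.5405; g_ice = 0.637/3.33 = 0.1913.
Total gain g = 0.65703.

0.657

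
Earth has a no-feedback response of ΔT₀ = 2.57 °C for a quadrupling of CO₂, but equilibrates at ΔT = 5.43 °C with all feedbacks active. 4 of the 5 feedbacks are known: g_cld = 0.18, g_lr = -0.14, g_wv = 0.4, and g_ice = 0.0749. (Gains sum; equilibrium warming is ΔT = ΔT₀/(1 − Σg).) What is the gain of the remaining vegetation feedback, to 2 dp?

Amplification A = ΔT/ΔT₀ = 5.43/2.57 = 2.113.
Total gain g = 1 − 1/A = 1 − 1/2.113 = 0.5267.
Known gains sum to 0.18 − 0.14 + 0.4 + 0.0749 = 0.5149.
g_veg = 0.5267 − 0.5149 = 0.01.

0.01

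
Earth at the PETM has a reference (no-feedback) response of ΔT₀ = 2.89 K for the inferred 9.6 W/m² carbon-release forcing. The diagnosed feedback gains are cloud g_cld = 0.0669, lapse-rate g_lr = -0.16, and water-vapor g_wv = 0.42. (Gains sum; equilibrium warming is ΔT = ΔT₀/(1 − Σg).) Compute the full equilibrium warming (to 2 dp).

Total gain g = 0.0669 − 0.16 + 0.42 = 0.3269.
Amplification A = 1/(1 − 0.3269) = 1.486.
ΔT = 2.89 × 1.486 = 4.29 K.

4.29 K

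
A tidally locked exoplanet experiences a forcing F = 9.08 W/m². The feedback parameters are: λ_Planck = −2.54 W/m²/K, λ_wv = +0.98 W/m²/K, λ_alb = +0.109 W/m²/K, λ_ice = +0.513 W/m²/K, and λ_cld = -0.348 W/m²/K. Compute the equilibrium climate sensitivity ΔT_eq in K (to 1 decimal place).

7.1 K

Net feedback parameter λ = (−2.54) + (+0.98) + (+0.109) + (+0.513) + (-0.348) = -1.286 W/m²/K.
ΔT = −F/λ = −9.08/(-1.286) = 7.1 K.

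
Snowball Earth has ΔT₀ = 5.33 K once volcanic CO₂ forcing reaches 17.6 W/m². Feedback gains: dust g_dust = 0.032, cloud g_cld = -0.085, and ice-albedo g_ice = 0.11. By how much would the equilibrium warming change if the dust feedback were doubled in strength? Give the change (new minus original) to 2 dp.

0.20 K

Original: g = 0.057, ΔT = 5.33/(1−0.057) = 5.6522 K.
With doubled dust: g' = 0.089, ΔT' = 5.33/(1−0.089) = 5.8507 K.
Change = 5.8507 − 5.6522 = 0.20 K.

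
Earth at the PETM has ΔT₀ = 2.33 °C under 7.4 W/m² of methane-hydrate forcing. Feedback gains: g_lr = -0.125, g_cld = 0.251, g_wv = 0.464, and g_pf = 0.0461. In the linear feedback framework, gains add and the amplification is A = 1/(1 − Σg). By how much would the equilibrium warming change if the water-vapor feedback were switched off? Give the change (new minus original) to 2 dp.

Original: g = 0.6361, ΔT = 2.33/(1−0.6361) = 6.4029 °C.
Without water-vapor: g' = 0.1721, ΔT' = 2.33/(1−0.1721) = 2.8143 °C.
Change = 2.8143 − 6.4029 = -3.59 °C.

-3.59 °C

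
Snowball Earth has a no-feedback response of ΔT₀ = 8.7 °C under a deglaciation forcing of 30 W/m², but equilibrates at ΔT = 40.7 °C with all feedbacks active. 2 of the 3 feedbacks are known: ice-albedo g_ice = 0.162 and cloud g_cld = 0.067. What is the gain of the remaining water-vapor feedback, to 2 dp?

Amplification A = ΔT/ΔT₀ = 40.7/8.7 = 4.678.
Total gain g = 1 − 1/A = 1 − 1/4.678 = 0.7862.
Known gains sum to 0.162 + 0.067 = 0.229.
g_wv = 0.7862 − 0.229 = 0.56.

0.56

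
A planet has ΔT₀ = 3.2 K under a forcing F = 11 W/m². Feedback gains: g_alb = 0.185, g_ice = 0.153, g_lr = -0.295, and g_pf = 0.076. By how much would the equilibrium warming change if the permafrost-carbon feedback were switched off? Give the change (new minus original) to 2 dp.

Original: g = 0.119, ΔT = 3.2/(1−0.119) = 3.6322 K.
Without permafrost-carbon: g' = 0.043, ΔT' = 3.2/(1−0.043) = 3.3438 K.
Change = 3.3438 − 3.6322 = -0.29 K.

-0.29 K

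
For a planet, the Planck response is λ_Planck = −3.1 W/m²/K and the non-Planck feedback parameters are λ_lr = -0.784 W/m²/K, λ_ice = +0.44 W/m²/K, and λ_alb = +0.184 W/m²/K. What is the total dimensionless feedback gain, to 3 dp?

Convert to gains: g_lr = -0.784/3.1 = -0.2529; g_ice = 0.44/3.1 = 0.1419; g_alb = 0.184/3.1 = 0.05935.
Total gain g = -0.05165.

-0.052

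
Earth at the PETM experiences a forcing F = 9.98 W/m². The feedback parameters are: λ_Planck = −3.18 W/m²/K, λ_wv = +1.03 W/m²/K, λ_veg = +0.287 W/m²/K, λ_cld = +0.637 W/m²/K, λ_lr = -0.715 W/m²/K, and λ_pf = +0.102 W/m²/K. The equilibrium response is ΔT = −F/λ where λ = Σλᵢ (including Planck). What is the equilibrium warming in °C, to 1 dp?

5.4 °C

Net feedback parameter λ = (−3.18) + (+1.03) + (+0.287) + (+0.637) + (-0.715) + (+0.102) = -1.839 W/m²/K.
ΔT = −F/λ = −9.98/(-1.839) = 5.4 °C.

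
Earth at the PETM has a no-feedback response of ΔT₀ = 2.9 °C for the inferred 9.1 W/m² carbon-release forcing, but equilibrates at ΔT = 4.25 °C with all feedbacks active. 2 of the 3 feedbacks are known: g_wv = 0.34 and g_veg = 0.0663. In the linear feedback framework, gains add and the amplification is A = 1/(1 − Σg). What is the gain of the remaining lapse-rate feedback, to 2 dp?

Amplification A = ΔT/ΔT₀ = 4.25/2.9 = 1.466.
Total gain g = 1 − 1/A = 1 − 1/1.466 = 0.3179.
Known gains sum to 0.34 + 0.0663 = 0.4063.
g_lr = 0.3179 − 0.4063 = -0.09.

-0.09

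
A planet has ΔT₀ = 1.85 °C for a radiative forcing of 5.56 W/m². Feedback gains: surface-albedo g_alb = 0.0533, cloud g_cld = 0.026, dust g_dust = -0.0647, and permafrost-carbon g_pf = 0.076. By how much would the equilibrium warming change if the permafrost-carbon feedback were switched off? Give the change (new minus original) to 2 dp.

-0.16 °C

Original: g = 0.0906, ΔT = 1.85/(1−0.0906) = 2.0343 °C.
Without permafrost-carbon: g' = 0.0146, ΔT' = 1.85/(1−0.0146) = 1.8774 °C.
Change = 1.8774 − 2.0343 = -0.16 °C.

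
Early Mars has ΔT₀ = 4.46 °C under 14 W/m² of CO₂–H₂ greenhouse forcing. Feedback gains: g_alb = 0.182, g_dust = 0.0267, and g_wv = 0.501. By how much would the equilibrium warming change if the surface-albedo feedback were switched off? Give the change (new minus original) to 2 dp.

Original: g = 0.7097, ΔT = 4.46/(1−0.7097) = 15.3634 °C.
Without surface-albedo: g' = 0.5277, ΔT' = 4.46/(1−0.5277) = 9.4432 °C.
Change = 9.4432 − 15.3634 = -5.92 °C.

-5.92 °C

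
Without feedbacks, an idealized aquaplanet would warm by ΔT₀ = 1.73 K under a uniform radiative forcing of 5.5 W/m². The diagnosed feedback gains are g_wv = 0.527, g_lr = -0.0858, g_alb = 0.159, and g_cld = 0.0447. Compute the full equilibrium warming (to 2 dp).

4.87 K

Total gain g = 0.527 − 0.0858 + 0.159 + 0.0447 = 0.6449.
Amplification A = 1/(1 − 0.6449) = 2.816.
ΔT = 1.73 × 2.816 = 4.87 K.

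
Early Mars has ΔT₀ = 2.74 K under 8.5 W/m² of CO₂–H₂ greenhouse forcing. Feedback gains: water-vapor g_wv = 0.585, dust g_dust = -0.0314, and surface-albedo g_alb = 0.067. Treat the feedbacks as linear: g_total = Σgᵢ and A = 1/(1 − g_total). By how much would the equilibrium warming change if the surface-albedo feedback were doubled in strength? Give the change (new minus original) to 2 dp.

Original: g = 0.6206, ΔT = 2.74/(1−0.6206) = 7.2219 K.
With doubled surface-albedo: g' = 0.6876, ΔT' = 2.74/(1−0.6876) = 8.7708 K.
Change = 8.7708 − 7.2219 = 1.55 K.

1.55 K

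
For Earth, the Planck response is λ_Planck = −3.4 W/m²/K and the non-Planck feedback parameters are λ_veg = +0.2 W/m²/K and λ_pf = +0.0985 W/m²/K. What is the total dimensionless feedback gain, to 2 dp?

0.09

Convert to gains: g_veg = 0.2/3.4 = 0.05882; g_pf = 0.0985/3.4 = 0.02897.
Total gain g = 0.08779.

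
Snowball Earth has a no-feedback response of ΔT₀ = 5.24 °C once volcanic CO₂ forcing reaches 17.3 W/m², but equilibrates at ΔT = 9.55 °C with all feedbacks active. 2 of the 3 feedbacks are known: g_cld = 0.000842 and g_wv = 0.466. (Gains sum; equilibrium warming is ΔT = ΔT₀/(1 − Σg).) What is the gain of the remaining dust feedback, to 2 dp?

-0.02

Amplification A = ΔT/ΔT₀ = 9.55/5.24 = 1.823.
Total gain g = 1 − 1/A = 1 − 1/1.823 = 0.4515.
Known gains sum to 0.000842 + 0.466 = 0.466842.
g_dust = 0.4515 − 0.466842 = -0.02.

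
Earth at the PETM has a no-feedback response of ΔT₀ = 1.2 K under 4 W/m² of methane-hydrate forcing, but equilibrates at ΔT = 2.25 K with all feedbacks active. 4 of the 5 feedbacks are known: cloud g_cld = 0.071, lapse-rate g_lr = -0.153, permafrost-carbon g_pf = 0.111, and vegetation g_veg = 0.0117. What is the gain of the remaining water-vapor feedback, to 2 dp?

Amplification A = ΔT/ΔT₀ = 2.25/1.2 = 1.875.
Total gain g = 1 − 1/A = 1 − 1/1.875 = 0.4667.
Known gains sum to 0.071 − 0.153 + 0.111 + 0.0117 = 0.0407.
g_wv = 0.4667 − 0.0407 = 0.43.

0.43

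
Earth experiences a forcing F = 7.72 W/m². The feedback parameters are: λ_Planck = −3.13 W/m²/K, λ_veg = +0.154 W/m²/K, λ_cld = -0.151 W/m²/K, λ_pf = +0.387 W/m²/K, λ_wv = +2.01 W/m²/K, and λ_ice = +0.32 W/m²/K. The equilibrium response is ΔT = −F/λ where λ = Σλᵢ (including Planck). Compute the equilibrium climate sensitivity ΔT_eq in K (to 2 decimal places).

Net feedback parameter λ = (−3.13) + (+0.154) + (-0.151) + (+0.387) + (+2.01) + (+0.32) = -0.41 W/m²/K.
ΔT = −F/λ = −7.72/(-0.41) = 18.83 K.

18.83 K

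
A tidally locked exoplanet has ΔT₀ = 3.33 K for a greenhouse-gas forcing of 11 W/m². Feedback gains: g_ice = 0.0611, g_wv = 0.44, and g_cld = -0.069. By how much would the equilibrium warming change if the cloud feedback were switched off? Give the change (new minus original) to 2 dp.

0.81 K

Original: g = 0.4321, ΔT = 3.33/(1−0.4321) = 5.8637 K.
Without cloud: g' = 0.5011, ΔT' = 3.33/(1−0.5011) = 6.6747 K.
Change = 6.6747 − 5.8637 = 0.81 K.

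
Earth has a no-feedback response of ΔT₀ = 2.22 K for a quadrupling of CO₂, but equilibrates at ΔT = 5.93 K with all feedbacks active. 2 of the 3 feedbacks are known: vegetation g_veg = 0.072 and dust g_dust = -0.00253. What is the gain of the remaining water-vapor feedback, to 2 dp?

0.56

Amplification A = ΔT/ΔT₀ = 5.93/2.22 = 2.671.
Total gain g = 1 − 1/A = 1 − 1/2.671 = 0.6256.
Known gains sum to 0.072 − 0.00253 = 0.06947.
g_wv = 0.6256 − 0.06947 = 0.56.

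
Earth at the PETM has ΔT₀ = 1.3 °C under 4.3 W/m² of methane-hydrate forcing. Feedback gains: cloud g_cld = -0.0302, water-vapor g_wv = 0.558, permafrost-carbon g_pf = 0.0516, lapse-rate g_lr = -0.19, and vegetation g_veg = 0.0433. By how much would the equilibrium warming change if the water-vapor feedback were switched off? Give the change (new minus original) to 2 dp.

Original: g = 0.4327, ΔT = 1.3/(1−0.4327) = 2.2916 °C.
Without water-vapor: g' = -0.1253, ΔT' = 1.3/(1+0.1253) = 1.1552 °C.
Change = 1.1552 − 2.2916 = -1.14 °C.

-1.14 °C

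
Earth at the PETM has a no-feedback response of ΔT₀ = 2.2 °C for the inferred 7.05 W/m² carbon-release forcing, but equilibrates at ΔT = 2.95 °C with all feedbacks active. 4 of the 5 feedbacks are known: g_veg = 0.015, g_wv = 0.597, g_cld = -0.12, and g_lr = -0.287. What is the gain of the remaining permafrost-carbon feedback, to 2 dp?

0.05

Amplification A = ΔT/ΔT₀ = 2.95/2.2 = 1.341.
Total gain g = 1 − 1/A = 1 − 1/1.341 = 0.2543.
Known gains sum to 0.015 + 0.597 − 0.12 − 0.287 = 0.205.
g_pf = 0.2543 − 0.205 = 0.05.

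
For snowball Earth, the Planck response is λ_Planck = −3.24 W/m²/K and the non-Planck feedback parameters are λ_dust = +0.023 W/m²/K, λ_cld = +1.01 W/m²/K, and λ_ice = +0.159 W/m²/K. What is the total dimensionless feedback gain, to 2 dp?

0.37

Convert to gains: g_dust = 0.023/3.24 = 0.007099; g_cld = 1.01/3.24 = 0.3117; g_ice = 0.159/3.24 = 0.04907.
Total gain g = 0.367869.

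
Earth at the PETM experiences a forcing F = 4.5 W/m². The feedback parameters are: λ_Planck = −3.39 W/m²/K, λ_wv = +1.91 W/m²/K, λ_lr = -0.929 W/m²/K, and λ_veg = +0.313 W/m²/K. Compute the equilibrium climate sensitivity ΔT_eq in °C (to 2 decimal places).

2.15 °C

Net feedback parameter λ = (−3.39) + (+1.91) + (-0.929) + (+0.313) = -2.096 W/m²/K.
ΔT = −F/λ = −4.5/(-2.096) = 2.15 °C.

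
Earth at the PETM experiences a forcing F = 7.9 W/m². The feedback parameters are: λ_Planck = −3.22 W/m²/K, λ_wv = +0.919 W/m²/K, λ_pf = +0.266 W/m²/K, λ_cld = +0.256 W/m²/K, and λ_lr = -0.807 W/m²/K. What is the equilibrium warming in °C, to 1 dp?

3.1 °C

Net feedback parameter λ = (−3.22) + (+0.919) + (+0.266) + (+0.256) + (-0.807) = -2.586 W/m²/K.
ΔT = −F/λ = −7.9/(-2.586) = 3.1 °C.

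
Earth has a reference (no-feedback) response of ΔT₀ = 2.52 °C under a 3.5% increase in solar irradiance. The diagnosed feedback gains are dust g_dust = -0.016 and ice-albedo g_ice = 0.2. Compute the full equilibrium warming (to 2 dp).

3.09 °C

Total gain g = -0.016 + 0.2 = 0.184.
Amplification A = 1/(1 − 0.184) = 1.225.
ΔT = 2.52 × 1.225 = 3.09 °C.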